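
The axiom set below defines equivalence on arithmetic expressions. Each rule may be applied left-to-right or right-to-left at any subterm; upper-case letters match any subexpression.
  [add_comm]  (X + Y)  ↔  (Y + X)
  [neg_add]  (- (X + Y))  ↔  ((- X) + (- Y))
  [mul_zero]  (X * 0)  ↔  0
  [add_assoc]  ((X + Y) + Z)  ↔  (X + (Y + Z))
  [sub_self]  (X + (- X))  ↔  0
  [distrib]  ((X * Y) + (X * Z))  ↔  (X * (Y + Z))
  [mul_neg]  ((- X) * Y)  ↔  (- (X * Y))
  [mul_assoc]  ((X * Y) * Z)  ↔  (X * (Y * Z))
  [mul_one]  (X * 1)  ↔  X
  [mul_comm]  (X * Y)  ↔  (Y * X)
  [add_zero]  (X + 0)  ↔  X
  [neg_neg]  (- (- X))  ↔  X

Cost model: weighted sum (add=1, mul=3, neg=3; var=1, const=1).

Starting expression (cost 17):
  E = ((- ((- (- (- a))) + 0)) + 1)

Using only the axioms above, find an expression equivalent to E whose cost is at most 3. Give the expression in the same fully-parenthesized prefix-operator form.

(a + 1)   [cost 3]

step 1: add_zero (→) rewrites ((- (- (- a))) + 0) into (- (- (- a))), now ((- (- (- (- a)))) + 1)
step 2: neg_neg (→) rewrites (- (- (- (- a)))) into (- (- a)), now ((- (- a)) + 1)
step 3: neg_neg (→) rewrites (- (- a)) into a, reaching cost 3 (bound 3)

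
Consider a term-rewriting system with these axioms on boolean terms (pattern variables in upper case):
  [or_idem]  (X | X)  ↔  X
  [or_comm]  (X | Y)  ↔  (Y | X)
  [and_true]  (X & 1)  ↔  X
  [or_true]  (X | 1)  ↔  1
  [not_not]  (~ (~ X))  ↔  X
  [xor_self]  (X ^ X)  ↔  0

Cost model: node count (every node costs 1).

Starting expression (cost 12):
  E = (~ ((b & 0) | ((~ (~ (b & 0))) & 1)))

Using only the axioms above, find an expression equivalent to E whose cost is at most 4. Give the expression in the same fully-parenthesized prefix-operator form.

(~ (b & 0))   [cost 4]

(1) ((~ (~ (b & 0))) & 1)  =[and_true →]=  (~ (~ (b & 0)))    ⊢ (~ ((b & 0) | (~ (~ (b & 0)))))
(2) (~ (~ (b & 0)))  =[not_not →]=  (b & 0)    ⊢ (~ ((b & 0) | (b & 0)))
(3) ((b & 0) | (b & 0))  =[or_idem →]=  (b & 0)    ⊢ cost 4, within 4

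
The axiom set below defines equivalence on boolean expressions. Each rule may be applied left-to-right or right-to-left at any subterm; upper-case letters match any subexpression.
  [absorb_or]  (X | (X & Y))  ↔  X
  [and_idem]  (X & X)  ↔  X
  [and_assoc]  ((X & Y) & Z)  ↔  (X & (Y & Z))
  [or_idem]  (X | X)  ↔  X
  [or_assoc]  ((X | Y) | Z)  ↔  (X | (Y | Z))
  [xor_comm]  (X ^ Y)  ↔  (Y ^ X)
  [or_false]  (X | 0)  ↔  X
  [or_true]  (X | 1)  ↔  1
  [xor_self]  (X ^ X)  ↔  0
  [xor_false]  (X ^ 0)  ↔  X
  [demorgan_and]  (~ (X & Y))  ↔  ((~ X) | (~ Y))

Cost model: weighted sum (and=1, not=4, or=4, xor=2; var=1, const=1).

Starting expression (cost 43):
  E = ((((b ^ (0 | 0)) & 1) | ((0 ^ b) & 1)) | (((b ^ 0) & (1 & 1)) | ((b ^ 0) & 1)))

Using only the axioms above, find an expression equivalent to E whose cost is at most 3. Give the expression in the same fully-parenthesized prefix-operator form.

(1) (0 | 0)  =[or_false →]=  0    ⊢ ((((b ^ 0) & 1) | ((0 ^ b) & 1)) | (((b ^ 0) & (1 & 1)) | ((b ^ 0) & 1)))
(2) (0 ^ b)  =[xor_comm →]=  (b ^ 0)    ⊢ ((((b ^ 0) & 1) | ((b ^ 0) & 1)) | (((b ^ 0) & (1 & 1)) | ((b ^ 0) & 1)))
(3) (1 & 1)  =[and_idem →]=  1    ⊢ ((((b ^ 0) & 1) | ((b ^ 0) & 1)) | (((b ^ 0) & 1) | ((b ^ 0) & 1)))
(4) ((((b ^ 0) & 1) | ((b ^ 0) & 1)) | (((b ^ 0) & 1) | ((b ^ 0) & 1)))  =[or_idem →]=  (((b ^ 0) & 1) | ((b ^ 0) & 1))
(5) (((b ^ 0) & 1) | ((b ^ 0) & 1))  =[or_idem →]=  ((b ^ 0) & 1)
(6) (b ^ 0)  =[xor_false →]=  b    ⊢ cost 3, within 3

(b & 1)   [cost 3]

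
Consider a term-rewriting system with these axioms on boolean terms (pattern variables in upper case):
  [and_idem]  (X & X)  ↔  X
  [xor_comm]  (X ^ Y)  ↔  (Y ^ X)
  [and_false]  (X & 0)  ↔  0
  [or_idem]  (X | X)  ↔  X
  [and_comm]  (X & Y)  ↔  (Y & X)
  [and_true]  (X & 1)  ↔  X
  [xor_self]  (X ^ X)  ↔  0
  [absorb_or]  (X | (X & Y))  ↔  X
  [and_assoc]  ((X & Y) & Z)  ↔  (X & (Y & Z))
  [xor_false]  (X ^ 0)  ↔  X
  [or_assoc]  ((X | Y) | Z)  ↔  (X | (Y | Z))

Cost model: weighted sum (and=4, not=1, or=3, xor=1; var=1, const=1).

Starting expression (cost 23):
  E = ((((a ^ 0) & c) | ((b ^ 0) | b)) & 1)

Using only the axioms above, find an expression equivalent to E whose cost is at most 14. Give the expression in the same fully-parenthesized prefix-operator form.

(1) ((((a ^ 0) & c) | ((b ^ 0) | b)) & 1)  =[and_true →]=  (((a ^ 0) & c) | ((b ^ 0) | b))
(2) (b ^ 0)  =[xor_false →]=  b    ⊢ (((a ^ 0) & c) | (b | b))
(3) (a ^ 0)  =[xor_false →]=  a    ⊢ cost 14, within 14

((a & c) | (b | b))   [cost 14]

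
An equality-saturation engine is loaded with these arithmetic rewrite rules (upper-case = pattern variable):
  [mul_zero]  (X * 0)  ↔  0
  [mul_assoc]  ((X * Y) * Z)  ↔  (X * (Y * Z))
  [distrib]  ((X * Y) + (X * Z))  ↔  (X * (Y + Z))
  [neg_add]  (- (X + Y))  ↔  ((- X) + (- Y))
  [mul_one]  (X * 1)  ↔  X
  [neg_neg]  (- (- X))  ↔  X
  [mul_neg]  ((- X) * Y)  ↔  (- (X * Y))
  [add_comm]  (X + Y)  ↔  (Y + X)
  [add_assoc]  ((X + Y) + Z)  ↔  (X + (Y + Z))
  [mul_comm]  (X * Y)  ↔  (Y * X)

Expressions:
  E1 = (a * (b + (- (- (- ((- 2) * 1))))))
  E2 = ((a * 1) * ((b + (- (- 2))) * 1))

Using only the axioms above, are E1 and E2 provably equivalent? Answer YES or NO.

1. [mul_one →] ((- 2) * 1)  →  (- 2);  E1 = (a * (b + (- (- (- (- 2))))))
2. [neg_neg →] (- (- 2))  →  2;  E1 = (a * (b + (- (- 2))))
3. [mul_one ←] a  →  (a * 1);  E1 = ((a * 1) * (b + (- (- 2))))
4. [mul_one ←] (b + (- (- 2)))  →  ((b + (- (- 2))) * 1);  this is E2

YES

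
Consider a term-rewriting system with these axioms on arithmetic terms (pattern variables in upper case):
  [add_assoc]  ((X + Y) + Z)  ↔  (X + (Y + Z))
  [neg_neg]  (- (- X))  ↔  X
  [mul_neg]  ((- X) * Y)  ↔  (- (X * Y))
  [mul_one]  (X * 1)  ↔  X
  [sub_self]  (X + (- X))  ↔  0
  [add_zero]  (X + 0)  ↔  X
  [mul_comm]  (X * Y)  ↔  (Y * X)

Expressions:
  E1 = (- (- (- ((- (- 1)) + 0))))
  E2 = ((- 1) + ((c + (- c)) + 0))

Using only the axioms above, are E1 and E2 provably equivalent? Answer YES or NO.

YES

(1) ((- (- 1)) + 0)  =[add_zero →]=  (- (- 1))    ⊢ (- (- (- (- (- 1)))))
(2) (- (- (- 1)))  =[neg_neg →]=  (- 1)    ⊢ (- (- (- 1)))
(3) (- (- 1))  =[neg_neg →]=  1    ⊢ (- 1)
(4) (- 1)  =[add_zero ←]=  ((- 1) + 0)
(5) 0  =[add_zero ←]=  (0 + 0)    ⊢ ((- 1) + (0 + 0))
(6) 0  =[sub_self ←]=  (c + (- c))    ⊢ E2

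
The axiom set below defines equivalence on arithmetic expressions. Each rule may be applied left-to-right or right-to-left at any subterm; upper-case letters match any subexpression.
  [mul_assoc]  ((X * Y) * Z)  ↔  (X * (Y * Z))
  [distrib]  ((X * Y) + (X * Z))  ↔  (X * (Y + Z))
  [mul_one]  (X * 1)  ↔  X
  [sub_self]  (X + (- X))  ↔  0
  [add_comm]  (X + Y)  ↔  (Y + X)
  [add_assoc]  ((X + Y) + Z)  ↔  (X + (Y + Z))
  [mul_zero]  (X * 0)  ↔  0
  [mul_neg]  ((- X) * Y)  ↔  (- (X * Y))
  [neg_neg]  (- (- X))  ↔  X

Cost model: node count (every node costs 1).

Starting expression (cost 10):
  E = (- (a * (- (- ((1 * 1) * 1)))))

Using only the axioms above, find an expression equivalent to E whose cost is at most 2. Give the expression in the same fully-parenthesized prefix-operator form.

(1) (- (- ((1 * 1) * 1)))  =[neg_neg →]=  ((1 * 1) * 1)    ⊢ (- (a * ((1 * 1) * 1)))
(2) (1 * 1)  =[mul_one →]=  1    ⊢ (- (a * (1 * 1)))
(3) (1 * 1)  =[mul_one →]=  1    ⊢ (- (a * 1))
(4) (a * 1)  =[mul_one →]=  a    ⊢ cost 2, within 2

(- a)   [cost 2]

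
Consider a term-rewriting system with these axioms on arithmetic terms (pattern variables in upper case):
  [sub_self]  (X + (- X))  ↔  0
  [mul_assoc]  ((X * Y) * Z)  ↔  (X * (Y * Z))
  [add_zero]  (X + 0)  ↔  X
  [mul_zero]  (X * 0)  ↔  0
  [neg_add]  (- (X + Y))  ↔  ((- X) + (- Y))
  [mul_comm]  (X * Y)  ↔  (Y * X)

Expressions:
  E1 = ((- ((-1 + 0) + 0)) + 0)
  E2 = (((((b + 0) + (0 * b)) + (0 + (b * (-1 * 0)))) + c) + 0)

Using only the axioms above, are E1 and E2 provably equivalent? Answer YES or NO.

NO

All listed rules preserve value, hence provable equivalence implies equal values everywhere; look for a separating assignment.
b=0, c=0 gives E1 ↦ 1, E2 ↦ 0; values differ ⇒ not provably equivalent.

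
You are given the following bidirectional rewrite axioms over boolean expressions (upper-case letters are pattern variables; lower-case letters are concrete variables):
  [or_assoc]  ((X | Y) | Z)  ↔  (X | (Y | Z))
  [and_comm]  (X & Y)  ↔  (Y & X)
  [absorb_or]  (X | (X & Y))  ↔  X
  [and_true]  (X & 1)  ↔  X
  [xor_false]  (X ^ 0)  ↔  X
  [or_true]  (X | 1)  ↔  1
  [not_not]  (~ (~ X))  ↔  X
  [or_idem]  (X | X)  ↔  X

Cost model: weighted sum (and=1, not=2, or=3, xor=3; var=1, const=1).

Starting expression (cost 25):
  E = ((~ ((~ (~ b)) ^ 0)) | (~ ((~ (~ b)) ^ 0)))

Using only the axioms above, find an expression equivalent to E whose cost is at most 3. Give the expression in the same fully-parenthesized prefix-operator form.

(~ b)   [cost 3]

1. [or_idem →] ((~ ((~ (~ b)) ^ 0)) | (~ ((~ (~ b)) ^ 0)))  →  (~ ((~ (~ b)) ^ 0))
2. [xor_false →] ((~ (~ b)) ^ 0)  →  (~ (~ b));  E = (~ (~ (~ b)))
3. [not_not →] (~ (~ (~ b)))  →  (~ b);  cost 3 ≤ 3, done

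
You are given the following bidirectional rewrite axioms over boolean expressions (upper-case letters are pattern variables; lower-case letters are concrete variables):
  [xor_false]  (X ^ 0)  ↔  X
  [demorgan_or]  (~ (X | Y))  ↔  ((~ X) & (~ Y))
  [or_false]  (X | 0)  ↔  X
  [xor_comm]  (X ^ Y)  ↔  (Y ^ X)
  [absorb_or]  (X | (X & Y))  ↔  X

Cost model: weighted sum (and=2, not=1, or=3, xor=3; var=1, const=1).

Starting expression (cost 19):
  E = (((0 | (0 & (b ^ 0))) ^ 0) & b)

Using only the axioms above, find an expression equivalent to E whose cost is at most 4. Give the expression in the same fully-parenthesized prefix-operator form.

(0 & b)   [cost 4]

step 1: xor_false (→) rewrites (b ^ 0) into b, now (((0 | (0 & b)) ^ 0) & b)
step 2: absorb_or (→) rewrites (0 | (0 & b)) into 0, now ((0 ^ 0) & b)
step 3: xor_false (→) rewrites (0 ^ 0) into 0, reaching cost 4 (bound 4)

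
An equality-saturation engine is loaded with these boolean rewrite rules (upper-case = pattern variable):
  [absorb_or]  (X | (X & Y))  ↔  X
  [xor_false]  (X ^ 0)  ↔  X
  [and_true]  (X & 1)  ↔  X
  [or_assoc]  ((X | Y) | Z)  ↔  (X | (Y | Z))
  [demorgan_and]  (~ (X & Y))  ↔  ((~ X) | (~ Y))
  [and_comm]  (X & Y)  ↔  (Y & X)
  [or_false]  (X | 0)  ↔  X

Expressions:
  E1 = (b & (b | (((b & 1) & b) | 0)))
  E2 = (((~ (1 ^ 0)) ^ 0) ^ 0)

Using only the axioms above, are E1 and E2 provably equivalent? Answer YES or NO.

The axioms are sound identities: if E1 ↔* E2 then E1 and E2 evaluate identically under any assignment.
Under b=1: E1 evaluates to 1, E2 to 0. Distinct ⇒ no rewrite sequence connects them.

NO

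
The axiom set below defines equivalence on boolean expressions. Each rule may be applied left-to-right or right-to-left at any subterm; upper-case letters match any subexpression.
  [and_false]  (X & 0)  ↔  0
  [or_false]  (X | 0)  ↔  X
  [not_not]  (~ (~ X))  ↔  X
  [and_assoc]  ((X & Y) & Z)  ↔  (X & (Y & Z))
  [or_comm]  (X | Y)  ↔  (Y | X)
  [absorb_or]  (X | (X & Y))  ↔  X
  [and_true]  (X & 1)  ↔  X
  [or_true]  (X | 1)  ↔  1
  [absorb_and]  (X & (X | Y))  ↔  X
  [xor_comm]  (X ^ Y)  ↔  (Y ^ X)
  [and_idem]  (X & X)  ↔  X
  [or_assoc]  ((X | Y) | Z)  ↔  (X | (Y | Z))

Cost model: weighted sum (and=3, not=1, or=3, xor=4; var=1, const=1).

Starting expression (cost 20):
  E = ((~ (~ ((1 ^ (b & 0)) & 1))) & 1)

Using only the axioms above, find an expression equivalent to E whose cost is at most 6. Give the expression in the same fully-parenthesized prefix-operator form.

1. [and_false →] (b & 0)  →  0;  E = ((~ (~ ((1 ^ 0) & 1))) & 1)
2. [not_not →] (~ (~ ((1 ^ 0) & 1)))  →  ((1 ^ 0) & 1);  E = (((1 ^ 0) & 1) & 1)
3. [and_true →] ((1 ^ 0) & 1)  →  (1 ^ 0);  E = ((1 ^ 0) & 1)
4. [and_true →] ((1 ^ 0) & 1)  →  (1 ^ 0);  cost 6 ≤ 6, done

(1 ^ 0)   [cost 6]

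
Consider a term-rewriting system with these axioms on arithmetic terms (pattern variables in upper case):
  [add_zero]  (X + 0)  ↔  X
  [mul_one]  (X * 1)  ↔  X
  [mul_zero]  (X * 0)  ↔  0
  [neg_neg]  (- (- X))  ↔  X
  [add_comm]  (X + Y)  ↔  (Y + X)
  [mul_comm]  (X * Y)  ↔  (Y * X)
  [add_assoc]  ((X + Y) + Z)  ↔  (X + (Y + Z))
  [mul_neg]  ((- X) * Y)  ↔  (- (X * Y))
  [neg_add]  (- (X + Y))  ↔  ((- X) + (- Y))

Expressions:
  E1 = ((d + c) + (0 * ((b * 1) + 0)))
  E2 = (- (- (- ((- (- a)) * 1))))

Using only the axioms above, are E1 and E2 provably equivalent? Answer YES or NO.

NO

The axioms are sound identities: if E1 ↔* E2 then E1 and E2 evaluate identically under any assignment.
Under a=0, b=0, c=0, d=1: E1 evaluates to 1, E2 to 0. Distinct ⇒ no rewrite sequence connects them.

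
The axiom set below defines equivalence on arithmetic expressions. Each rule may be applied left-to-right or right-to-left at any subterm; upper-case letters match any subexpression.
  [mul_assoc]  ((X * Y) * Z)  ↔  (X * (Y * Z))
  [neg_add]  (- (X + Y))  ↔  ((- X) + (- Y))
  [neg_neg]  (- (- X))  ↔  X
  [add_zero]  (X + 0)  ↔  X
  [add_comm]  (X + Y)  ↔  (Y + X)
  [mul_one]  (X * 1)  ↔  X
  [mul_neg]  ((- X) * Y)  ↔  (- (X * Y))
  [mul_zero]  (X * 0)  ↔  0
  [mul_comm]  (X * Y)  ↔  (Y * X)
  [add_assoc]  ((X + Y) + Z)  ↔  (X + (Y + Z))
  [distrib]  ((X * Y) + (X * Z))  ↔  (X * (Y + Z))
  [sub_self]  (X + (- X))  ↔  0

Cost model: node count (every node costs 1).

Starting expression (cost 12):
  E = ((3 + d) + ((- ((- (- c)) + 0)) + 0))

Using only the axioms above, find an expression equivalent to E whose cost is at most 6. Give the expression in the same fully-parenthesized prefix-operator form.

(1) (- (- c))  =[neg_neg →]=  c    ⊢ ((3 + d) + ((- (c + 0)) + 0))
(2) (c + 0)  =[add_zero →]=  c    ⊢ ((3 + d) + ((- c) + 0))
(3) ((- c) + 0)  =[add_zero →]=  (- c)    ⊢ cost 6, within 6

((3 + d) + (- c))   [cost 6]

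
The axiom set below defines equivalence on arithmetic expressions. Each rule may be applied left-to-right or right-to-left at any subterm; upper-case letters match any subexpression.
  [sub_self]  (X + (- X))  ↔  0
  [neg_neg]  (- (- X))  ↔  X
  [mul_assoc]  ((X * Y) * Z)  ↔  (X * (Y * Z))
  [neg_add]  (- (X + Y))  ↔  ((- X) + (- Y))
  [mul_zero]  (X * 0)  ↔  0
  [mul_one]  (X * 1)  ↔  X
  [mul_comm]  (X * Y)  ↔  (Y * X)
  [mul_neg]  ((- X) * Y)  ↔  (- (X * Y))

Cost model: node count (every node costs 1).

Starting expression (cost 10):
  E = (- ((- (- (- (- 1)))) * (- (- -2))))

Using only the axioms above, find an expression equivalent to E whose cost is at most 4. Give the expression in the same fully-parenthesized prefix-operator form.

1. [neg_neg →] (- (- -2))  →  -2;  E = (- ((- (- (- (- 1)))) * -2))
2. [neg_neg →] (- (- (- 1)))  →  (- 1);  E = (- ((- (- 1)) * -2))
3. [neg_neg →] (- (- 1))  →  1;  cost 4 ≤ 4, done

(- (1 * -2))   [cost 4]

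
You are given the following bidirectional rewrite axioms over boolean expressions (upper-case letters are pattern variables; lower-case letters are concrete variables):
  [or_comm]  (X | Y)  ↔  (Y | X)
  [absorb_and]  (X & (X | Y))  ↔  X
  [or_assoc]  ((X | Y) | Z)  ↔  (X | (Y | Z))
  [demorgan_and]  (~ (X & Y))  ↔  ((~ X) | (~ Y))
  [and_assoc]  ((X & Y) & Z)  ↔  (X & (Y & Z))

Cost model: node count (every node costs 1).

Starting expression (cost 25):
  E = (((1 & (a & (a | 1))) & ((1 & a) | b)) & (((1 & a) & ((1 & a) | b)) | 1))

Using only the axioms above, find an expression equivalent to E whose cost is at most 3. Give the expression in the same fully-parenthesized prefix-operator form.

step 1: absorb_and (→) rewrites (a & (a | 1)) into a, now (((1 & a) & ((1 & a) | b)) & (((1 & a) & ((1 & a) | b)) | 1))
step 2: absorb_and (→) rewrites (((1 & a) & ((1 & a) | b)) & (((1 & a) & ((1 & a) | b)) | 1)) into ((1 & a) & ((1 & a) | b))
step 3: absorb_and (→) rewrites ((1 & a) & ((1 & a) | b)) into (1 & a), reaching cost 3 (bound 3)

(1 & a)   [cost 3]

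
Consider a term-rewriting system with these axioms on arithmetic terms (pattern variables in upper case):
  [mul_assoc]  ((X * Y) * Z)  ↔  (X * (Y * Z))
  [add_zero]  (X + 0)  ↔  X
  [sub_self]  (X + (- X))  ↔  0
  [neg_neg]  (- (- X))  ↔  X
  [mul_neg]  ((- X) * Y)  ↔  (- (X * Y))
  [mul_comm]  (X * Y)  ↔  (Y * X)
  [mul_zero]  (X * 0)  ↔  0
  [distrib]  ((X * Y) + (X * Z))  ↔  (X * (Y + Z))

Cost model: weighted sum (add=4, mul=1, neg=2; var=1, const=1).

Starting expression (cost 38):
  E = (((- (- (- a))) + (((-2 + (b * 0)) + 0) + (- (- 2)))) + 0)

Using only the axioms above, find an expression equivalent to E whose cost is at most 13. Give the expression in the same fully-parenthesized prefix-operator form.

((- a) + (-2 + 2))   [cost 13]

step 1: mul_zero (→) rewrites (b * 0) into 0, now (((- (- (- a))) + (((-2 + 0) + 0) + (- (- 2)))) + 0)
step 2: add_zero (→) rewrites (-2 + 0) into -2, now (((- (- (- a))) + ((-2 + 0) + (- (- 2)))) + 0)
step 3: neg_neg (→) rewrites (- (- (- a))) into (- a), now (((- a) + ((-2 + 0) + (- (- 2)))) + 0)
step 4: neg_neg (→) rewrites (- (- 2)) into 2, now (((- a) + ((-2 + 0) + 2)) + 0)
step 5: add_zero (→) rewrites (-2 + 0) into -2, now (((- a) + (-2 + 2)) + 0)
step 6: add_zero (→) rewrites (((- a) + (-2 + 2)) + 0) into ((- a) + (-2 + 2)), reaching cost 13 (bound 13)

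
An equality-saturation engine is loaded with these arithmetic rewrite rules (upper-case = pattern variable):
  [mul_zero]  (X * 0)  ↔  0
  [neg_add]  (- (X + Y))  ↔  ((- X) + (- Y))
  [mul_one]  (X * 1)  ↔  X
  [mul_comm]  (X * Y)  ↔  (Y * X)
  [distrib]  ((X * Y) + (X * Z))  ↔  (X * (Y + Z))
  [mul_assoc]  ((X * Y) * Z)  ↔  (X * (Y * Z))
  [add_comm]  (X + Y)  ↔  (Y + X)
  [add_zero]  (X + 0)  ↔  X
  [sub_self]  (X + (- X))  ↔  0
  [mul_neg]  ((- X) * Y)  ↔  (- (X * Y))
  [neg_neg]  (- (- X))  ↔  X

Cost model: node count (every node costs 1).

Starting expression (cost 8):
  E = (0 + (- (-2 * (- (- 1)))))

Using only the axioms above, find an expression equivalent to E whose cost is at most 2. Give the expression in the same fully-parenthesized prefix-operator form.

step 1: neg_neg (→) rewrites (- (- 1)) into 1, now (0 + (- (-2 * 1)))
step 2: add_comm (→) rewrites (0 + (- (-2 * 1))) into ((- (-2 * 1)) + 0)
step 3: add_zero (→) rewrites ((- (-2 * 1)) + 0) into (- (-2 * 1))
step 4: mul_one (→) rewrites (-2 * 1) into -2, reaching cost 2 (bound 2)

(- -2)   [cost 2]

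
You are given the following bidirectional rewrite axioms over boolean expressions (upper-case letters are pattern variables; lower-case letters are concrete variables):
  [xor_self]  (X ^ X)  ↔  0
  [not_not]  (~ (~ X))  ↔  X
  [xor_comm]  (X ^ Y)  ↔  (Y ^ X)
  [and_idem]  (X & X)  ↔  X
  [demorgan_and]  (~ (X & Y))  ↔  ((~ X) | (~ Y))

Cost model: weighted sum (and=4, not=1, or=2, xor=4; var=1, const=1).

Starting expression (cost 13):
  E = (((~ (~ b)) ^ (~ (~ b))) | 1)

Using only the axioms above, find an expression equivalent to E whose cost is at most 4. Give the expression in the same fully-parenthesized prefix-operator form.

(1) (~ (~ b))  =[not_not →]=  b    ⊢ ((b ^ (~ (~ b))) | 1)
(2) (~ (~ b))  =[not_not →]=  b    ⊢ ((b ^ b) | 1)
(3) (b ^ b)  =[xor_self →]=  0    ⊢ cost 4, within 4

(0 | 1)   [cost 4]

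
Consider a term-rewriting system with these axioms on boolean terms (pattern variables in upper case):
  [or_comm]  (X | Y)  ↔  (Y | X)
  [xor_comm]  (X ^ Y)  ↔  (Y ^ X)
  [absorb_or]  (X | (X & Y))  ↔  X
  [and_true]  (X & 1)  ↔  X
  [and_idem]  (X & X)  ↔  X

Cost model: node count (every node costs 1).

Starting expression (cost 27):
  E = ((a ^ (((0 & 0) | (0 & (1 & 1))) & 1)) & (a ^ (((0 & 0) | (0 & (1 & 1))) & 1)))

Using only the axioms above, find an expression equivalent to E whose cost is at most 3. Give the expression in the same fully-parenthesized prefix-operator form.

(a ^ 0)   [cost 3]

step 1: and_idem (→) rewrites ((a ^ (((0 & 0) | (0 & (1 & 1))) & 1)) & (a ^ (((0 & 0) | (0 & (1 & 1))) & 1))) into (a ^ (((0 & 0) | (0 & (1 & 1))) & 1))
step 2: and_true (→) rewrites (1 & 1) into 1, now (a ^ (((0 & 0) | (0 & 1)) & 1))
step 3: and_idem (→) rewrites (0 & 0) into 0, now (a ^ ((0 | (0 & 1)) & 1))
step 4: and_true (→) rewrites ((0 | (0 & 1)) & 1) into (0 | (0 & 1)), now (a ^ (0 | (0 & 1)))
step 5: absorb_or (→) rewrites (0 | (0 & 1)) into 0, reaching cost 3 (bound 3)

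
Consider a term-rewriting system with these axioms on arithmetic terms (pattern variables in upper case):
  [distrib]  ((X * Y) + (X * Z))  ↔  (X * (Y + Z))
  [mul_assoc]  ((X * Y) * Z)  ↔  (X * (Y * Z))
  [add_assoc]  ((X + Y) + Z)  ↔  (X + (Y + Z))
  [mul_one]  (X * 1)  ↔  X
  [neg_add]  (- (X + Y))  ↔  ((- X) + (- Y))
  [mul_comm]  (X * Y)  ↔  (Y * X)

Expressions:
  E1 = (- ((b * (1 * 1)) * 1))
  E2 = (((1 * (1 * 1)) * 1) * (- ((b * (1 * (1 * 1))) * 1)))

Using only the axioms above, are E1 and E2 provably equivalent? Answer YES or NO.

YES

1. [mul_one →] (1 * 1)  →  1;  E1 = (- ((b * 1) * 1))
2. [mul_one →] (b * 1)  →  b;  E1 = (- (b * 1))
3. [mul_one ←] (- (b * 1))  →  ((- (b * 1)) * 1)
4. [mul_one ←] 1  →  (1 * 1);  E1 = ((- (b * 1)) * (1 * 1))
5. [mul_one ←] (b * 1)  →  ((b * 1) * 1);  E1 = ((- ((b * 1) * 1)) * (1 * 1))
6. [mul_one ←] 1  →  (1 * 1);  E1 = ((- ((b * 1) * 1)) * (1 * (1 * 1)))
7. [mul_comm →] ((- ((b * 1) * 1)) * (1 * (1 * 1)))  →  ((1 * (1 * 1)) * (- ((b * 1) * 1)))
8. [mul_one ←] (1 * (1 * 1))  →  ((1 * (1 * 1)) * 1);  E1 = (((1 * (1 * 1)) * 1) * (- ((b * 1) * 1)))
9. [mul_one ←] 1  →  (1 * 1);  E1 = (((1 * (1 * 1)) * 1) * (- ((b * (1 * 1)) * 1)))
10. [mul_one ←] 1  →  (1 * 1);  this is E2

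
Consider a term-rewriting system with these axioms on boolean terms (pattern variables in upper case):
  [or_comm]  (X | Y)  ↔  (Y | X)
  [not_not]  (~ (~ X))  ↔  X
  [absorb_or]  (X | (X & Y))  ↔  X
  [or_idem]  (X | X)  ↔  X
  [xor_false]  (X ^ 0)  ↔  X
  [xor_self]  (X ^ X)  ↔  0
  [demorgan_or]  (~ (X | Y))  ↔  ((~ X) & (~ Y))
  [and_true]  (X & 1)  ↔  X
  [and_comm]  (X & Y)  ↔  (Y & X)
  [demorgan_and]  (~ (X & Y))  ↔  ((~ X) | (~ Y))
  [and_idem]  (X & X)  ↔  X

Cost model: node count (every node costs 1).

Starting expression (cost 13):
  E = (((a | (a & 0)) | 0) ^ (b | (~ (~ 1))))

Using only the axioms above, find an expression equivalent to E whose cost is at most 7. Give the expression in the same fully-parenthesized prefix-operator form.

((a | 0) ^ (1 | b))   [cost 7]

1. [or_comm →] (b | (~ (~ 1)))  →  ((~ (~ 1)) | b);  E = (((a | (a & 0)) | 0) ^ ((~ (~ 1)) | b))
2. [not_not →] (~ (~ 1))  →  1;  E = (((a | (a & 0)) | 0) ^ (1 | b))
3. [absorb_or →] (a | (a & 0))  →  a;  cost 7 ≤ 7, done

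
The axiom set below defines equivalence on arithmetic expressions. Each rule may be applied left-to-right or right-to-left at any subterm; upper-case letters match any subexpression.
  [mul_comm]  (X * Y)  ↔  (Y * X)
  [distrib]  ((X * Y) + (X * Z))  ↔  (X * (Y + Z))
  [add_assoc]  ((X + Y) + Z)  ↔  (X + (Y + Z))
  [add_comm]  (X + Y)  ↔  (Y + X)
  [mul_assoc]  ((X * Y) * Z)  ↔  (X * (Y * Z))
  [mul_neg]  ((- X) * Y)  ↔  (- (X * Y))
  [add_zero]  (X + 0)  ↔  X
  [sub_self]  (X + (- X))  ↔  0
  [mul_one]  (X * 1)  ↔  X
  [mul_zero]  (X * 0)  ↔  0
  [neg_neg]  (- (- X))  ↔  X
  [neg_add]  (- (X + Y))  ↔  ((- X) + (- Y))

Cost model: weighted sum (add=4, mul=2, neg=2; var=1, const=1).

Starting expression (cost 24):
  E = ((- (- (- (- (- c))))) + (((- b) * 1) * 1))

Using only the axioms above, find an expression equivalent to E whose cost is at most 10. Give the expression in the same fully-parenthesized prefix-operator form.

step 1: neg_neg (→) rewrites (- (- c)) into c, now ((- (- (- c))) + (((- b) * 1) * 1))
step 2: mul_one (→) rewrites (((- b) * 1) * 1) into ((- b) * 1), now ((- (- (- c))) + ((- b) * 1))
step 3: mul_one (→) rewrites ((- b) * 1) into (- b), now ((- (- (- c))) + (- b))
step 4: neg_neg (→) rewrites (- (- c)) into c, reaching cost 10 (bound 10)

((- c) + (- b))   [cost 10]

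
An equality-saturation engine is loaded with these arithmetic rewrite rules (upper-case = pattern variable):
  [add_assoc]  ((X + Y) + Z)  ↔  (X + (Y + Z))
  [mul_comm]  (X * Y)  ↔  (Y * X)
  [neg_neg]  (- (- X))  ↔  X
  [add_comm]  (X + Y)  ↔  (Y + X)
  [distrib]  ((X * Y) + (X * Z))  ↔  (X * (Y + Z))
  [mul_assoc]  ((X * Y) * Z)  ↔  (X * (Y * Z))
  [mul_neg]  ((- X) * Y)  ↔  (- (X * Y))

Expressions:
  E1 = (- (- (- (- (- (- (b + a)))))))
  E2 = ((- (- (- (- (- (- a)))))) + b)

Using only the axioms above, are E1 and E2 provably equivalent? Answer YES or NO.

YES

step 1: neg_neg (→) rewrites (- (- (- (b + a)))) into (- (b + a)), now (- (- (- (- (b + a)))))
step 2: neg_neg (→) rewrites (- (- (b + a))) into (b + a), now (- (- (b + a)))
step 3: neg_neg (→) rewrites (- (- (b + a))) into (b + a)
step 4: add_comm (→) rewrites (b + a) into (a + b)
step 5: neg_neg (←) rewrites a into (- (- a)), now ((- (- a)) + b)
step 6: neg_neg (←) rewrites (- (- a)) into (- (- (- (- a)))), now ((- (- (- (- a)))) + b)
step 7: neg_neg (←) rewrites (- a) into (- (- (- a))), which is E2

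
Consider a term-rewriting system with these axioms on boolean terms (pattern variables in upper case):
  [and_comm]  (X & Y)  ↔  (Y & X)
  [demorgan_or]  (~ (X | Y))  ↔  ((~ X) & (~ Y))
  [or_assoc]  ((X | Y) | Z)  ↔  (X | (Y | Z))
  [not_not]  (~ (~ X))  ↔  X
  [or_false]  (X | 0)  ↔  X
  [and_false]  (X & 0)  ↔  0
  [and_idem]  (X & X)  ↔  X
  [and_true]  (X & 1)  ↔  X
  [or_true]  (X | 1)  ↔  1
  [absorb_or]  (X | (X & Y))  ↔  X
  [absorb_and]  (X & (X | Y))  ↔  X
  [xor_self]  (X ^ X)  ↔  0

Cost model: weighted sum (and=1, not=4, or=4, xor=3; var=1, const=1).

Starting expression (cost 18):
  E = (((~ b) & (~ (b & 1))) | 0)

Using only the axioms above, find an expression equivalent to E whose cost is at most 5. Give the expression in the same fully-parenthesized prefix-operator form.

(~ b)   [cost 5]

(1) (b & 1)  =[and_true →]=  b    ⊢ (((~ b) & (~ b)) | 0)
(2) ((~ b) & (~ b))  =[and_idem →]=  (~ b)    ⊢ ((~ b) | 0)
(3) ((~ b) | 0)  =[or_false →]=  (~ b)    ⊢ cost 5, within 5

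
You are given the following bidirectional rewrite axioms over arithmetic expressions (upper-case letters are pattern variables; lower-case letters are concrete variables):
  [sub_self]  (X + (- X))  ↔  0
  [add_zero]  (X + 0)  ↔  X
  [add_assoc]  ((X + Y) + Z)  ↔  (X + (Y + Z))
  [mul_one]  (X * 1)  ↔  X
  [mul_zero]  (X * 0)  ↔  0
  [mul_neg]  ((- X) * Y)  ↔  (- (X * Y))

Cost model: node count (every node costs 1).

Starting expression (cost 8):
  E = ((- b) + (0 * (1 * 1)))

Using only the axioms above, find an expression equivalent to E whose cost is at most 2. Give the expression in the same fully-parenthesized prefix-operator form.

(- b)   [cost 2]

(1) (1 * 1)  =[mul_one →]=  1    ⊢ ((- b) + (0 * 1))
(2) (0 * 1)  =[mul_one →]=  0    ⊢ ((- b) + 0)
(3) ((- b) + 0)  =[add_zero →]=  (- b)    ⊢ cost 2, within 2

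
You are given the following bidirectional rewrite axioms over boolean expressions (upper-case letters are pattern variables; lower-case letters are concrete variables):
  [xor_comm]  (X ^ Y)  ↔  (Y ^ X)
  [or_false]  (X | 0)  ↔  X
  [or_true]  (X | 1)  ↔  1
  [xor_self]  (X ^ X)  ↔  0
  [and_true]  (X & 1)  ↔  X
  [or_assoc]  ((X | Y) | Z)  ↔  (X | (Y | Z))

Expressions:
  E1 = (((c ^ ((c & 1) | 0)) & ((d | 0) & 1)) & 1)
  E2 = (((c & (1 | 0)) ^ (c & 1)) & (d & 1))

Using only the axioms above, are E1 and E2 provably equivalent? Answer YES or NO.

YES

step 1: and_true (→) rewrites (((c ^ ((c & 1) | 0)) & ((d | 0) & 1)) & 1) into ((c ^ ((c & 1) | 0)) & ((d | 0) & 1))
step 2: or_false (→) rewrites (d | 0) into d, now ((c ^ ((c & 1) | 0)) & (d & 1))
step 3: and_true (→) rewrites (c & 1) into c, now ((c ^ (c | 0)) & (d & 1))
step 4: or_false (→) rewrites (c | 0) into c, now ((c ^ c) & (d & 1))
step 5: and_true (←) rewrites c into (c & 1), now (((c & 1) ^ c) & (d & 1))
step 6: and_true (←) rewrites c into (c & 1), now (((c & 1) ^ (c & 1)) & (d & 1))
step 7: or_false (←) rewrites 1 into (1 | 0), which is E2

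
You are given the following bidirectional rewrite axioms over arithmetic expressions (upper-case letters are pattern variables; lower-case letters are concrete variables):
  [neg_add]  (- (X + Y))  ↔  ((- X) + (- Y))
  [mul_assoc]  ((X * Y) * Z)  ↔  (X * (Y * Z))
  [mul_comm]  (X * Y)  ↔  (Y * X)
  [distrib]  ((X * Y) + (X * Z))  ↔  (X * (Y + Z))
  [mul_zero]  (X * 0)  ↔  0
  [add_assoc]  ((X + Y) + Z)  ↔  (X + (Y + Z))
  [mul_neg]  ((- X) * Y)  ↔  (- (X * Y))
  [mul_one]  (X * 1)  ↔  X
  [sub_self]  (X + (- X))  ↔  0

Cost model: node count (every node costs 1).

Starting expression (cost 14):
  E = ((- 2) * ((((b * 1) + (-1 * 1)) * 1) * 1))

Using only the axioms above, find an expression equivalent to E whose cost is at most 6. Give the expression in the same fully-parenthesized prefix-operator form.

step 1: mul_one (→) rewrites (((b * 1) + (-1 * 1)) * 1) into ((b * 1) + (-1 * 1)), now ((- 2) * (((b * 1) + (-1 * 1)) * 1))
step 2: mul_one (→) rewrites (b * 1) into b, now ((- 2) * ((b + (-1 * 1)) * 1))
step 3: mul_one (→) rewrites ((b + (-1 * 1)) * 1) into (b + (-1 * 1)), now ((- 2) * (b + (-1 * 1)))
step 4: mul_one (→) rewrites (-1 * 1) into -1, reaching cost 6 (bound 6)

((- 2) * (b + -1))   [cost 6]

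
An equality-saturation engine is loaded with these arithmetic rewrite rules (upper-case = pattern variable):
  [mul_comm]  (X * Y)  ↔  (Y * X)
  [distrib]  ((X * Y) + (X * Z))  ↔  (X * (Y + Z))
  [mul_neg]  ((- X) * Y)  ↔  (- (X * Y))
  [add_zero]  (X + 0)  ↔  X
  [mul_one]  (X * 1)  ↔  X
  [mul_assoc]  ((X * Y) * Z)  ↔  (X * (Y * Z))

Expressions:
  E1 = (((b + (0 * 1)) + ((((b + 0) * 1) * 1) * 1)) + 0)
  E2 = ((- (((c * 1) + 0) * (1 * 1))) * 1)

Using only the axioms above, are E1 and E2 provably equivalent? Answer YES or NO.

NO

The axioms are sound identities: if E1 ↔* E2 then E1 and E2 evaluate identically under any assignment.
Under b=0, c=1: E1 evaluates to 0, E2 to -1. Distinct ⇒ no rewrite sequence connects them.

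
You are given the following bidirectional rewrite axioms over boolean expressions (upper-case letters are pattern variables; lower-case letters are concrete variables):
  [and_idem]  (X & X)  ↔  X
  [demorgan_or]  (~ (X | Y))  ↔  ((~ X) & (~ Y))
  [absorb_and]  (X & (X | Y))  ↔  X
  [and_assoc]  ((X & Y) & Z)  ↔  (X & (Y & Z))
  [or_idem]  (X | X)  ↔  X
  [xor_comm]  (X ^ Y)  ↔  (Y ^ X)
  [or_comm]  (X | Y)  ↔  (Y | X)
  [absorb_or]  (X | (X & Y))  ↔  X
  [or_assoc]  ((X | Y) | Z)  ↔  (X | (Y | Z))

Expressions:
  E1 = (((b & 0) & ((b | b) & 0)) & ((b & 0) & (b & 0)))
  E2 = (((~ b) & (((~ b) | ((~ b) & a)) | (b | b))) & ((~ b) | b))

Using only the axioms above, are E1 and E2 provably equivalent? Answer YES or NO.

The axioms are sound identities: if E1 ↔* E2 then E1 and E2 evaluate identically under any assignment.
Under a=0, b=0: E1 evaluates to 0, E2 to 1. Distinct ⇒ no rewrite sequence connects them.

NO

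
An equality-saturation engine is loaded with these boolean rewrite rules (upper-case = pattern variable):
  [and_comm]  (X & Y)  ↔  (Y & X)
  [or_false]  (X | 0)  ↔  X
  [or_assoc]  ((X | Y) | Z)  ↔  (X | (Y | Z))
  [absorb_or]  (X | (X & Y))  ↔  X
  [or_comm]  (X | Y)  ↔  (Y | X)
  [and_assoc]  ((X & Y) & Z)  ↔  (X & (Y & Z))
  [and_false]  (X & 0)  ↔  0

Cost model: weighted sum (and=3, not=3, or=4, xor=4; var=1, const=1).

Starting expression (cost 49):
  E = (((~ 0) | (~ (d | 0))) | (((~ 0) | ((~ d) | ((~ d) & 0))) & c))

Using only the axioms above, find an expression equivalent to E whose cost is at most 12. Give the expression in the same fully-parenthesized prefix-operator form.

1. [or_false →] (d | 0)  →  d;  E = (((~ 0) | (~ d)) | (((~ 0) | ((~ d) | ((~ d) & 0))) & c))
2. [absorb_or →] ((~ d) | ((~ d) & 0))  →  (~ d);  E = (((~ 0) | (~ d)) | (((~ 0) | (~ d)) & c))
3. [absorb_or →] (((~ 0) | (~ d)) | (((~ 0) | (~ d)) & c))  →  ((~ 0) | (~ d));  cost 12 ≤ 12, done

((~ 0) | (~ d))   [cost 12]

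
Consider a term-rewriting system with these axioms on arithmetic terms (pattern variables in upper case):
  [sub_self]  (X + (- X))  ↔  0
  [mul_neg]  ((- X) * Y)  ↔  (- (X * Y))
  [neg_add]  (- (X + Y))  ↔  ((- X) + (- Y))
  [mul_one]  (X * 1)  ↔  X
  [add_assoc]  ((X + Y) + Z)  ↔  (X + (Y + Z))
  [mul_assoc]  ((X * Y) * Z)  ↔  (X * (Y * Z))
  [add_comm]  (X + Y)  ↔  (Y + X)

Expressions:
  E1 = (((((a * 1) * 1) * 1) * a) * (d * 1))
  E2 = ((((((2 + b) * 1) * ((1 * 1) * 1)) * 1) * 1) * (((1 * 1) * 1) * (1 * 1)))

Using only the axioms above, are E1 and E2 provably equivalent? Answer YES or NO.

All listed rules preserve value, hence provable equivalence implies equal values everywhere; look for a separating assignment.
a=0, b=0, d=0 gives E1 ↦ 0, E2 ↦ 2; values differ ⇒ not provably equivalent.

NO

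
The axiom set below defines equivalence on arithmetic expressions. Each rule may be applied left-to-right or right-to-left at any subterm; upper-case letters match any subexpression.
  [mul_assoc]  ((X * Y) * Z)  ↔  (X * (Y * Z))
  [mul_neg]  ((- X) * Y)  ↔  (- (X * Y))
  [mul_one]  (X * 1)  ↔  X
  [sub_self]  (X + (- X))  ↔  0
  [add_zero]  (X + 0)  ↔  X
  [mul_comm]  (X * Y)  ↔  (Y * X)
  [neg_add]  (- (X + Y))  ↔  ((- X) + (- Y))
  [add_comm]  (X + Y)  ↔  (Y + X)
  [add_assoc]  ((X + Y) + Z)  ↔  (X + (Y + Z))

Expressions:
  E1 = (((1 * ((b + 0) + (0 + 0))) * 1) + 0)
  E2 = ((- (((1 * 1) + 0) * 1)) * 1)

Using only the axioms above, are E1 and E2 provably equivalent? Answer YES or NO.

All listed rules preserve value, hence provable equivalence implies equal values everywhere; look for a separating assignment.
b=0 gives E1 ↦ 0, E2 ↦ -1; values differ ⇒ not provably equivalent.

NO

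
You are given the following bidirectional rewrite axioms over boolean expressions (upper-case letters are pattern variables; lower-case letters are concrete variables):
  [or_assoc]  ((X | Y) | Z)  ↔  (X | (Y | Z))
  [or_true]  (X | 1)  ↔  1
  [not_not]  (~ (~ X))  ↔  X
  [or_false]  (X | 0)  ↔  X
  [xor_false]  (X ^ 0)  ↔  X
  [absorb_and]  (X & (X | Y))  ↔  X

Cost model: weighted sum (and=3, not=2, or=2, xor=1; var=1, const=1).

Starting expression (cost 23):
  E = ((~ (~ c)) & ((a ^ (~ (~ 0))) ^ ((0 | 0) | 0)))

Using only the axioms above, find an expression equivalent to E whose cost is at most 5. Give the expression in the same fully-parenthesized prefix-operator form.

(c & a)   [cost 5]

step 1: not_not (→) rewrites (~ (~ 0)) into 0, now ((~ (~ c)) & ((a ^ 0) ^ ((0 | 0) | 0)))
step 2: not_not (→) rewrites (~ (~ c)) into c, now (c & ((a ^ 0) ^ ((0 | 0) | 0)))
step 3: or_false (→) rewrites ((0 | 0) | 0) into (0 | 0), now (c & ((a ^ 0) ^ (0 | 0)))
step 4: or_false (→) rewrites (0 | 0) into 0, now (c & ((a ^ 0) ^ 0))
step 5: xor_false (→) rewrites ((a ^ 0) ^ 0) into (a ^ 0), now (c & (a ^ 0))
step 6: xor_false (→) rewrites (a ^ 0) into a, reaching cost 5 (bound 5)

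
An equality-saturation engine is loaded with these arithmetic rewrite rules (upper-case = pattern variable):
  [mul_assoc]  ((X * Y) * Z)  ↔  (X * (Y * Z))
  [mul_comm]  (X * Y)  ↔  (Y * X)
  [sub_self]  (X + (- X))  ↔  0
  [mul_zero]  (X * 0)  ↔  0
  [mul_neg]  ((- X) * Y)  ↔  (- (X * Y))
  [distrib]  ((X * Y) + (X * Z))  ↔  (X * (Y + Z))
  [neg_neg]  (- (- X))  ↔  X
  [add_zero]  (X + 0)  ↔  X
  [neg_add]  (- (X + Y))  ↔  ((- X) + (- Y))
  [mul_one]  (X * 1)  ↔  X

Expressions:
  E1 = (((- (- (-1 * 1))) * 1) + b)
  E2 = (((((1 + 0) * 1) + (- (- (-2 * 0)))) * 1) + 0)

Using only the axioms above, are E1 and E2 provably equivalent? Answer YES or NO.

The axioms are sound identities: if E1 ↔* E2 then E1 and E2 evaluate identically under any assignment.
Under b=0: E1 evaluates to -1, E2 to 1. Distinct ⇒ no rewrite sequence connects them.

NO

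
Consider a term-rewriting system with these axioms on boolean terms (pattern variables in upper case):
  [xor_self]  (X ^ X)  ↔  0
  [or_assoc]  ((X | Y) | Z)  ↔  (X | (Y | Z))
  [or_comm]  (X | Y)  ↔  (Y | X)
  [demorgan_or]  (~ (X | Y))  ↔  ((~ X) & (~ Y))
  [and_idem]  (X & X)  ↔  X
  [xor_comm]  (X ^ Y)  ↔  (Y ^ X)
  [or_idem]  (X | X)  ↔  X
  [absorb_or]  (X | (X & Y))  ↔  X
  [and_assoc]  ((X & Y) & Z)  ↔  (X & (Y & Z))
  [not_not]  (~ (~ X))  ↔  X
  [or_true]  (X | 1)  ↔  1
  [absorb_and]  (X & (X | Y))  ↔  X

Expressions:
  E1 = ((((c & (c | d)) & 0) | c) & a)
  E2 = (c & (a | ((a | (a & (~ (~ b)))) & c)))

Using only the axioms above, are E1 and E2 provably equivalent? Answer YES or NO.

YES

(1) (c & (c | d))  =[absorb_and →]=  c    ⊢ (((c & 0) | c) & a)
(2) ((c & 0) | c)  =[or_comm →]=  (c | (c & 0))    ⊢ ((c | (c & 0)) & a)
(3) (c | (c & 0))  =[absorb_or →]=  c    ⊢ (c & a)
(4) a  =[absorb_or ←]=  (a | (a & c))    ⊢ (c & (a | (a & c)))
(5) a  =[absorb_or ←]=  (a | (a & b))    ⊢ (c & (a | ((a | (a & b)) & c)))
(6) b  =[not_not ←]=  (~ (~ b))    ⊢ E2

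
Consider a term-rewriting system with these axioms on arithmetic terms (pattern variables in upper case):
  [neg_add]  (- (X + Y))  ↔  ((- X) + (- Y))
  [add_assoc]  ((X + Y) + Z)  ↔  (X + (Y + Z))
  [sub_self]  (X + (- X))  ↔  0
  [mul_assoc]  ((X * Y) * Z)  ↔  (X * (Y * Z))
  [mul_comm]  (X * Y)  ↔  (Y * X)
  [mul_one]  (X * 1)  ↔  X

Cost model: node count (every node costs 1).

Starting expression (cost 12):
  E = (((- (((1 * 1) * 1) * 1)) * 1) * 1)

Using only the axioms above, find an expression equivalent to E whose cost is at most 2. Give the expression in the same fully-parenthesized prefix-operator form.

step 1: mul_one (→) rewrites (1 * 1) into 1, now (((- ((1 * 1) * 1)) * 1) * 1)
step 2: mul_one (→) rewrites (1 * 1) into 1, now (((- (1 * 1)) * 1) * 1)
step 3: mul_one (→) rewrites (((- (1 * 1)) * 1) * 1) into ((- (1 * 1)) * 1)
step 4: mul_one (→) rewrites ((- (1 * 1)) * 1) into (- (1 * 1))
step 5: mul_one (→) rewrites (1 * 1) into 1, reaching cost 2 (bound 2)

(- 1)   [cost 2]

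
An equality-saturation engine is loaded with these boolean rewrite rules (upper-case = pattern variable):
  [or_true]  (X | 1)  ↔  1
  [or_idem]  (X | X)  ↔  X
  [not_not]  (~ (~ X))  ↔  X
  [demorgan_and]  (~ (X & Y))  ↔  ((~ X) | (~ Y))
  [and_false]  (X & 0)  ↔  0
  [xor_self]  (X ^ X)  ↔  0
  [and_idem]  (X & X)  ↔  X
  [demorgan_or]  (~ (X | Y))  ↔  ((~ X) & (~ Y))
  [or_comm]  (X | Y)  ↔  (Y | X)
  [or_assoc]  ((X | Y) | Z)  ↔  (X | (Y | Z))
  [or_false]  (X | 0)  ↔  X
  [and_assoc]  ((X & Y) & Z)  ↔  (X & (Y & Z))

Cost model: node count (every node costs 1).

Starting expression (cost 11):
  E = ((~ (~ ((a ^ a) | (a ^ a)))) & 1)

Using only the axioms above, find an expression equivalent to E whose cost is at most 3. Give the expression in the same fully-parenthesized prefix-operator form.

1. [or_idem →] ((a ^ a) | (a ^ a))  →  (a ^ a);  E = ((~ (~ (a ^ a))) & 1)
2. [xor_self →] (a ^ a)  →  0;  E = ((~ (~ 0)) & 1)
3. [not_not →] (~ (~ 0))  →  0;  cost 3 ≤ 3, done

(0 & 1)   [cost 3]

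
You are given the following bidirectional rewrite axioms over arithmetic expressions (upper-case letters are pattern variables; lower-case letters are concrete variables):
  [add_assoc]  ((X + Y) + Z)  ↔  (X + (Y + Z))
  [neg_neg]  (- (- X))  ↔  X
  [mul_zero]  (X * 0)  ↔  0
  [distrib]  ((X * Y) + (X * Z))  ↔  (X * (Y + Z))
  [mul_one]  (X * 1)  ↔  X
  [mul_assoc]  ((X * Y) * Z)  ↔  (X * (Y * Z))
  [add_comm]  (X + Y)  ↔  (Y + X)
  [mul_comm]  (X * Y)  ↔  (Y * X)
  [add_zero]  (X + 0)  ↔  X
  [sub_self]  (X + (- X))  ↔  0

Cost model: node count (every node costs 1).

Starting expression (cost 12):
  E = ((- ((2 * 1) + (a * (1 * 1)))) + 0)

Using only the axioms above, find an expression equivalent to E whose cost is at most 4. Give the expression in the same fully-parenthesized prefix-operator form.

(- (2 + a))   [cost 4]

(1) ((- ((2 * 1) + (a * (1 * 1)))) + 0)  =[add_zero →]=  (- ((2 * 1) + (a * (1 * 1))))
(2) (1 * 1)  =[mul_one →]=  1    ⊢ (- ((2 * 1) + (a * 1)))
(3) (a * 1)  =[mul_one →]=  a    ⊢ (- ((2 * 1) + a))
(4) (2 * 1)  =[mul_one →]=  2    ⊢ cost 4, within 4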